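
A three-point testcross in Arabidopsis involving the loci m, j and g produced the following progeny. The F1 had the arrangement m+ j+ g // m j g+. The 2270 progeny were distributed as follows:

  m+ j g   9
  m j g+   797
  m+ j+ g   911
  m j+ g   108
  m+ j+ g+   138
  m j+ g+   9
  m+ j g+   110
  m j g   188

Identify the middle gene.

The two rarest classes, m+ j g and m j+ g+, are the double crossovers. Comparing them with the parentals, only the j allele has switched, so j is the middle locus and the order is g – j – m.

j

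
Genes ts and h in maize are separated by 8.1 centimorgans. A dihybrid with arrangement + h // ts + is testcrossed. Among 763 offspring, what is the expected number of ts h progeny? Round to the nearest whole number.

A map distance of 8.1 centimorgans corresponds to a recombination frequency of 0.081.
The F1 is + h / ts +, so ts h is a recombinant gamete class with expected frequency r/2 = 0.081/2 = 0.0405.
Expected number = 0.0405 × 763 = 30.90 ≈ 31.

31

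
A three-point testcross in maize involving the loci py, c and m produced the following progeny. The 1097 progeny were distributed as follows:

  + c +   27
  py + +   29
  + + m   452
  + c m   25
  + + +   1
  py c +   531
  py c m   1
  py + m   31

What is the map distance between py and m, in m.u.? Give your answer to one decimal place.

The two most frequent reciprocal classes, + + m and py c +, are the parental types, so the F1 was + + m / py c +.
The two rarest classes, + + + and py c m, are the double crossovers. Comparing them with the parentals, only the m allele has switched, so m is the middle locus and the order is py – m – c.
Crossovers in the py–m interval produce the single-crossover classes py + m and + c + (31 + 27 = 58) plus the double crossovers (2).
RF(py–m) = (58 + 2) / 1097 = 60/1097 = 0.0547 → 5.5 m.u.

5.5 m.u.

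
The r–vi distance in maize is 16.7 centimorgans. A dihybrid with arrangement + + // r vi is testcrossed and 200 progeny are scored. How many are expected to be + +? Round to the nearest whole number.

A map distance of 16.7 centimorgans corresponds to a recombination frequency of 0.167.
The F1 is + + / r vi, so + + is a parental gamete class with expected frequency (1 − r)/2 = 0.833/2 = 0.4165.
Expected number = 0.4165 × 200 = 83.30 ≈ 83.

83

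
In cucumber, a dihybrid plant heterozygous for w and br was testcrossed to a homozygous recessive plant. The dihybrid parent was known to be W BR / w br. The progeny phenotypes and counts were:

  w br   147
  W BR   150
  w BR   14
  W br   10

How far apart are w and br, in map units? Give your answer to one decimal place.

7.5 map units

The recombinant classes are W br and w BR: 10 + 14 = 24.
Recombination frequency = 24/321 = 0.0748 ≈ 7.5%, i.e. 7.5 map units.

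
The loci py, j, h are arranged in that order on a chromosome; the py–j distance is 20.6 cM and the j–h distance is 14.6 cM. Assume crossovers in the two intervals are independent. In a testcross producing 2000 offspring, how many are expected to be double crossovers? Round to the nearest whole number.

Map distances give recombination frequencies of 0.206 and 0.146 for the two intervals.
With no interference, expected double-crossover frequency = 0.206 × 0.146 = 0.03008.
Expected number = 0.03008 × 2000 = 60.15 ≈ 60.

60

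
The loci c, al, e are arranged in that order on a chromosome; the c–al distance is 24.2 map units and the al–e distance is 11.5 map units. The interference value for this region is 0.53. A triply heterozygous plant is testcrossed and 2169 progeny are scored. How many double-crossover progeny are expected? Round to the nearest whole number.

Map distances give recombination frequencies of 0.242 and 0.115 for the two intervals.
With interference 0.53 (so coincidence = 0.47), expected double-crossover frequency = 0.242 × 0.115 × 0.47 = 0.01308.
Expected number = 0.01308 × 2169 = 28.37 ≈ 28.

28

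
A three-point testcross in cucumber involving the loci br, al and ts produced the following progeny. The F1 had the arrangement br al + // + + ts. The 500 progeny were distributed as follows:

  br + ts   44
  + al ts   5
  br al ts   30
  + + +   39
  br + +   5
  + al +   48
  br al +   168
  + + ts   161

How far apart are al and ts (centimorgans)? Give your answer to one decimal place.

The two rarest classes, br + + and + al ts, are the double crossovers. Comparing them with the parentals, only the al allele has switched, so al is the middle locus and the order is br – al – ts.
Crossovers in the al–ts interval produce the single-crossover classes br al ts and + + + (30 + 39 = 69) plus the double crossovers (10).
RF(al–ts) = (69 + 10) / 500 = 79/500 = 0.1580 → 15.8 centimorgans.

15.8 centimorgans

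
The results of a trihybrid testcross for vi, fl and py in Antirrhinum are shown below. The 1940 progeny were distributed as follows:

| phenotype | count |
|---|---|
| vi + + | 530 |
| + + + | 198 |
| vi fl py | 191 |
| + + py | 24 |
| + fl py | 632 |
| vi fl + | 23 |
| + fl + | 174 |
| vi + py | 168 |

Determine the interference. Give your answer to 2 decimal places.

The two most frequent reciprocal classes, + fl py and vi + +, are the parental types, so the F1 was + fl py / vi + +.
The two rarest classes, + + py and vi fl +, are the double crossovers. Comparing them with the parentals, only the fl allele has switched, so fl is the middle locus and the order is py – fl – vi.
py–fl: (342 + 47)/1940 = 0.2005; fl–vi: (389 + 47)/1940 = 0.2247.
Expected DCO frequency = 0.2005 × 0.2247 ≈ 0.04505; observed = 47/1940 ≈ 0.02423.
Coefficient of coincidence = 0.02423/0.04505 ≈ 0.54; interference = 1 − 0.54 = 0.46.

0.46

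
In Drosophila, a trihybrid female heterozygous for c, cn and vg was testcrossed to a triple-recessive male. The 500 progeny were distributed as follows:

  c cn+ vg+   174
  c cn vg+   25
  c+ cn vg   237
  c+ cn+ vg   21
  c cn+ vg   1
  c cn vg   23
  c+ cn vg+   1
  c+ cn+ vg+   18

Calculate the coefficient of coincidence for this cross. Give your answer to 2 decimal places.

The two most frequent reciprocal classes, c cn+ vg+ and c+ cn vg, are the parental types, so the F1 was c cn+ vg+ / c+ cn vg.
The two rarest classes, c cn+ vg and c+ cn vg+, are the double crossovers. Comparing them with the parentals, only the vg allele has switched, so vg is the middle locus and the order is c – vg – cn.
c–vg: (41 + 2)/500 = 0.0860; vg–cn: (46 + 2)/500 = 0.0960.
Expected DCO frequency = 0.0860 × 0.0960 ≈ 0.00826; observed = 2/500 ≈ 0.00400.
Coefficient of coincidence = 0.00400/0.00826 ≈ 0.48.

0.48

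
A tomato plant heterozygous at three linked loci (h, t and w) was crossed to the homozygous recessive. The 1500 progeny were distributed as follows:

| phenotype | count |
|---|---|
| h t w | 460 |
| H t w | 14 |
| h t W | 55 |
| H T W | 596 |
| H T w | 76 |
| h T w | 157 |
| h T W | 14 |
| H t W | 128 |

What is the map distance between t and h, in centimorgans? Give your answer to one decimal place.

The two most frequent reciprocal classes, H T W and h t w, are the parental types, so the F1 was H T W / h t w.
The two rarest classes, h T W and H t w, are the double crossovers. Comparing them with the parentals, only the h allele has switched, so h is the middle locus and the order is t – h – w.
Crossovers in the t–h interval produce the single-crossover classes H t W and h T w (128 + 157 = 285) plus the double crossovers (28).
RF(t–h) = (285 + 28) / 1500 = 313/1500 = 0.2087 → 20.9 centimorgans.

20.9 centimorgans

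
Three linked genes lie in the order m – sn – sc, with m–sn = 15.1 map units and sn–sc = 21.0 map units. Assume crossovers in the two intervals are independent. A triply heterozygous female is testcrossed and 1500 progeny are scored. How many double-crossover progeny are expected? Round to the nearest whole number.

Map distances give recombination frequencies of 0.151 and 0.210 for the two intervals.
With no interference, expected double-crossover frequency = 0.151 × 0.210 = 0.03171.
Expected number = 0.03171 × 1500 = 47.56 ≈ 48.

48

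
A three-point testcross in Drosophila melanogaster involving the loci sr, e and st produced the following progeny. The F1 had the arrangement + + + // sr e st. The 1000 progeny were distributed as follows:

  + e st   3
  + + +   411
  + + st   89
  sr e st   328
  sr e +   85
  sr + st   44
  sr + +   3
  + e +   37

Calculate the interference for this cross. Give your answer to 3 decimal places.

The two rarest classes, sr + + and + e st, are the double crossovers. Comparing them with the parentals, only the sr allele has switched, so sr is the middle locus and the order is e – sr – st.
e–sr: (81 + 6)/1000 = 0.0870; sr–st: (174 + 6)/1000 = 0.1800.
Expected DCO frequency = 0.0870 × 0.1800 ≈ 0.01566; observed = 6/1000 ≈ 0.00600.
Coefficient of coincidence = 0.00600/0.01566 ≈ 0.383; interference = 1 − 0.383 = 0.617.

0.617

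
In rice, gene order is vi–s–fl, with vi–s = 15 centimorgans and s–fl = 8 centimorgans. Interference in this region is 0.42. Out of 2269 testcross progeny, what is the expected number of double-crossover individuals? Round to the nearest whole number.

16

Map distances give recombination frequencies of 0.150 and 0.080 for the two intervals.
With interference 0.42 (so coincidence = 0.58), expected double-crossover frequency = 0.150 × 0.080 × 0.58 = 0.00696.
Expected number = 0.00696 × 2269 = 15.79 ≈ 16.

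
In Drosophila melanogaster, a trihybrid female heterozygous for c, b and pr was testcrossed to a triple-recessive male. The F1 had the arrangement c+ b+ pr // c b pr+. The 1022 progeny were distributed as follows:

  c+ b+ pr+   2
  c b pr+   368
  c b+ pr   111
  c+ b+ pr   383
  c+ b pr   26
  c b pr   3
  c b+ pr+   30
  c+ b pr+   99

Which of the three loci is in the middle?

pr

The two rarest classes, c+ b+ pr+ and c b pr, are the double crossovers. Comparing them with the parentals, only the pr allele has switched, so pr is the middle locus and the order is b – pr – c.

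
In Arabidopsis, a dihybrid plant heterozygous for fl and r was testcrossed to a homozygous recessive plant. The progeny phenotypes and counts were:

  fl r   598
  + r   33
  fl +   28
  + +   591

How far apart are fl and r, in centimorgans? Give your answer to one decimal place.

The two most frequent classes, + + (591) and fl r (598), are the parental types, so the F1 was + + / fl r.
The recombinant classes are + r and fl +: 33 + 28 = 61.
Recombination frequency = 61/1250 = 0.0488 ≈ 4.9%, i.e. 4.9 centimorgans.

4.9 centimorgans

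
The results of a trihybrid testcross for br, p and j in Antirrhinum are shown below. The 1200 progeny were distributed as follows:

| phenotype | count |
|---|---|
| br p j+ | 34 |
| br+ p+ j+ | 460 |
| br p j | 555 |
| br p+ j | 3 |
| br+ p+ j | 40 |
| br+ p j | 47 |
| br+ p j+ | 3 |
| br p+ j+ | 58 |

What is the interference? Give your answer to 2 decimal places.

0.19

The two most frequent reciprocal classes, br+ p+ j+ and br p j, are the parental types, so the F1 was br+ p+ j+ / br p j.
The two rarest classes, br+ p j+ and br p+ j, are the double crossovers. Comparing them with the parentals, only the p allele has switched, so p is the middle locus and the order is j – p – br.
j–p: (74 + 6)/1200 = 0.0667; p–br: (105 + 6)/1200 = 0.0925.
Expected DCO frequency = 0.0667 × 0.0925 ≈ 0.00617; observed = 6/1200 ≈ 0.00500.
Coefficient of coincidence = 0.00500/0.00617 ≈ 0.81; interference = 1 − 0.81 = 0.19.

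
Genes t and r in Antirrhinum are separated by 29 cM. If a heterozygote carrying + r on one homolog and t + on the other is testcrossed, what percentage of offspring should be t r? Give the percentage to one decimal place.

A map distance of 29 cM corresponds to a recombination frequency of 0.290.
The F1 is + r / t +, so t r is a recombinant gamete class with expected frequency r/2 = 0.290/2 = 0.1450.
That is 0.1450 = 14.5% of the progeny.

14.5%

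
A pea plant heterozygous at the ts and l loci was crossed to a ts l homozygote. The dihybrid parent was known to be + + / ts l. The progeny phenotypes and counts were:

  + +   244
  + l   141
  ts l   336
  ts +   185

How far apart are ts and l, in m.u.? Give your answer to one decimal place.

36.0 m.u.

The recombinant classes are + l and ts +: 141 + 185 = 326.
Recombination frequency = 326/906 = 0.3598 ≈ 36.0%, i.e. 36.0 m.u.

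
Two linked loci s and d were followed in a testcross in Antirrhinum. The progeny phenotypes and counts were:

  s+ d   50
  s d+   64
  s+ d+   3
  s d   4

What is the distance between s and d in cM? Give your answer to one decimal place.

The two most frequent classes, s+ d (50) and s d+ (64), are the parental types, so the F1 was s+ d / s d+.
The recombinant classes are s+ d+ and s d: 3 + 4 = 7.
Recombination frequency = 7/121 = 0.0579 ≈ 5.8%, i.e. 5.8 cM.

5.8 cM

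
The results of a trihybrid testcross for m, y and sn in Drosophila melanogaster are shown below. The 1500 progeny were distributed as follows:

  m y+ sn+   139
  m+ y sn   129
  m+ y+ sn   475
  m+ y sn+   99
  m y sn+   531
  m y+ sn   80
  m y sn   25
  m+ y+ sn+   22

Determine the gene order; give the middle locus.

sn

The two most frequent reciprocal classes, m y sn+ and m+ y+ sn, are the parental types, so the F1 was m y sn+ / m+ y+ sn.
The two rarest classes, m y sn and m+ y+ sn+, are the double crossovers. Comparing them with the parentals, only the sn allele has switched, so sn is the middle locus and the order is m – sn – y.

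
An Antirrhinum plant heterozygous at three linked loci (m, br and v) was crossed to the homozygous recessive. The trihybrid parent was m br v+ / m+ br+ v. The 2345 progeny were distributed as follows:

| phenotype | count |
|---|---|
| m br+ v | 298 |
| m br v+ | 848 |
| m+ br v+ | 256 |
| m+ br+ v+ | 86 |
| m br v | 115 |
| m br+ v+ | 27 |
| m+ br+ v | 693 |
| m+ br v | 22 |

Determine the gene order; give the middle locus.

The two rarest classes, m br+ v+ and m+ br v, are the double crossovers. Comparing them with the parentals, only the br allele has switched, so br is the middle locus and the order is m – br – v.

br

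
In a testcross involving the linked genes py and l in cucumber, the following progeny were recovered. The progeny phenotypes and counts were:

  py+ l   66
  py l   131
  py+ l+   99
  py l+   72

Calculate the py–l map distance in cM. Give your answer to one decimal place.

The two most frequent classes, py+ l+ (99) and py l (131), are the parental types, so the F1 was py+ l+ / py l.
The recombinant classes are py+ l and py l+: 66 + 72 = 138.
Recombination frequency = 138/368 = 0.3750 ≈ 37.5%, i.e. 37.5 cM.

37.5 cM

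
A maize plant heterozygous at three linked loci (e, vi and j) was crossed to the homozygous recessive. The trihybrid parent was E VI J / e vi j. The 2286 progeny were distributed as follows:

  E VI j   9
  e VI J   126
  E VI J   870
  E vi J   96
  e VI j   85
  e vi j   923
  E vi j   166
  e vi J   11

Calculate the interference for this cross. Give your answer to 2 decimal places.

0.27

The two rarest classes, E VI j and e vi J, are the double crossovers. Comparing them with the parentals, only the j allele has switched, so j is the middle locus and the order is vi – j – e.
vi–j: (181 + 20)/2286 = 0.0879; j–e: (292 + 20)/2286 = 0.1365.
Expected DCO frequency = 0.0879 × 0.1365 ≈ 0.01200; observed = 20/2286 ≈ 0.00875.
Coefficient of coincidence = 0.00875/0.01200 ≈ 0.73; interference = 1 − 0.73 = 0.27.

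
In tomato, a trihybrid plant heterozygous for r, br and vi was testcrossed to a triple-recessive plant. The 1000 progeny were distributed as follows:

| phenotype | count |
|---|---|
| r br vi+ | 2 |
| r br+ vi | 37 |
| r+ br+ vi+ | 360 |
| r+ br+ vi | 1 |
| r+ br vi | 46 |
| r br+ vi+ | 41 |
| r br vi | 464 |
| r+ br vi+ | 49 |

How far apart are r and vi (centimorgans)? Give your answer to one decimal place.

9.0 centimorgans

The two most frequent reciprocal classes, r br vi and r+ br+ vi+, are the parental types, so the F1 was r br vi / r+ br+ vi+.
The two rarest classes, r br vi+ and r+ br+ vi, are the double crossovers. Comparing them with the parentals, only the vi allele has switched, so vi is the middle locus and the order is br – vi – r.
Crossovers in the vi–r interval produce the single-crossover classes r+ br vi and r br+ vi+ (46 + 41 = 87) plus the double crossovers (3).
RF(vi–r) = (87 + 3) / 1000 = 90/1000 = 0.0900 → 9.0 centimorgans.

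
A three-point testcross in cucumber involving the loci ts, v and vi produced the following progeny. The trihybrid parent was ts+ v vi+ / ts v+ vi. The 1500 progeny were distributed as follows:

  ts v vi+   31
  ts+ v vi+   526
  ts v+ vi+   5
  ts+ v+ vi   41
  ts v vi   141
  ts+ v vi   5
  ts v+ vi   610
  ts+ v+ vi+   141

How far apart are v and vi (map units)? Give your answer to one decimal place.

19.5 map units

The two rarest classes, ts+ v vi and ts v+ vi+, are the double crossovers. Comparing them with the parentals, only the vi allele has switched, so vi is the middle locus and the order is ts – vi – v.
Crossovers in the vi–v interval produce the single-crossover classes ts+ v+ vi+ and ts v vi (141 + 141 = 282) plus the double crossovers (10).
RF(vi–v) = (282 + 10) / 1500 = 292/1500 = 0.1947 → 19.5 map units.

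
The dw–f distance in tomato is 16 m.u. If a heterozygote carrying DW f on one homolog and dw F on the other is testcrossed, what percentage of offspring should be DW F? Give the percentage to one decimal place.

A map distance of 16 m.u. corresponds to a recombination frequency of 0.160.
The F1 is DW f / dw F, so DW F is a recombinant gamete class with expected frequency r/2 = 0.160/2 = 0.0800.
That is 0.0800 = 8.0% of the progeny.

8.0%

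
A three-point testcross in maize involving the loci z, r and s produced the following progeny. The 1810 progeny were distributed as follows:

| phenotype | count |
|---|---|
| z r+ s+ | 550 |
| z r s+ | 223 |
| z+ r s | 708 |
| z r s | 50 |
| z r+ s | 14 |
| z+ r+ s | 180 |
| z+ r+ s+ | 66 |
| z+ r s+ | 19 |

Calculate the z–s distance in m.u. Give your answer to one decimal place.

The two most frequent reciprocal classes, z+ r s and z r+ s+, are the parental types, so the F1 was z+ r s / z r+ s+.
The two rarest classes, z+ r s+ and z r+ s, are the double crossovers. Comparing them with the parentals, only the s allele has switched, so s is the middle locus and the order is r – s – z.
Crossovers in the s–z interval produce the single-crossover classes z r s and z+ r+ s+ (50 + 66 = 116) plus the double crossovers (33).
RF(s–z) = (116 + 33) / 1810 = 149/1810 = 0.0823 → 8.2 m.u.

8.2 m.u.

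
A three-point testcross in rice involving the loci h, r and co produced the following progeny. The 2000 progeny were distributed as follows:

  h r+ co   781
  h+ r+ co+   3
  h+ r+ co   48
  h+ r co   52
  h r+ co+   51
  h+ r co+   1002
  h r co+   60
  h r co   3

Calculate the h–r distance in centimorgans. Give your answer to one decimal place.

5.7 centimorgans

The two most frequent reciprocal classes, h r+ co and h+ r co+, are the parental types, so the F1 was h r+ co / h+ r co+.
The two rarest classes, h r co and h+ r+ co+, are the double crossovers. Comparing them with the parentals, only the r allele has switched, so r is the middle locus and the order is co – r – h.
Crossovers in the r–h interval produce the single-crossover classes h+ r+ co and h r co+ (48 + 60 = 108) plus the double crossovers (6).
RF(r–h) = (108 + 6) / 2000 = 114/2000 = 0.0570 → 5.7 centimorgans.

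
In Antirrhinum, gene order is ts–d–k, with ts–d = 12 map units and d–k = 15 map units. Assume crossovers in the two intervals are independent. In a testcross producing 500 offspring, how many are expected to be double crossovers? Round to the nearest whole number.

Map distances give recombination frequencies of 0.120 and 0.150 for the two intervals.
With no interference, expected double-crossover frequency = 0.120 × 0.150 = 0.01800.
Expected number = 0.01800 × 500 = 9.00 ≈ 9.

9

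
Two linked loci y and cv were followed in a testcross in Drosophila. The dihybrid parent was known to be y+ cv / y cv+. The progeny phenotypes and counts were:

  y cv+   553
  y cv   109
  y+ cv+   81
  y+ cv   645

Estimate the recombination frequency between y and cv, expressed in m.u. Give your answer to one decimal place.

The recombinant classes are y+ cv+ and y cv: 81 + 109 = 190.
Recombination frequency = 190/1388 = 0.1369 ≈ 13.7%, i.e. 13.7 m.u.

13.7 m.u.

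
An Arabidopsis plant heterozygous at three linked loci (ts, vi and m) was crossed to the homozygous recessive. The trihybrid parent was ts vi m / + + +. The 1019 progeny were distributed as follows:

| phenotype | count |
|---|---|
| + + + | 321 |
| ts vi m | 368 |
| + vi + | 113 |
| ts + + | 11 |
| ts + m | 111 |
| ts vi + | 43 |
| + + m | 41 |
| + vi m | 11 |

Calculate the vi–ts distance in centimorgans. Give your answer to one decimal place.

The two rarest classes, + vi m and ts + +, are the double crossovers. Comparing them with the parentals, only the ts allele has switched, so ts is the middle locus and the order is m – ts – vi.
Crossovers in the ts–vi interval produce the single-crossover classes ts + m and + vi + (111 + 113 = 224) plus the double crossovers (22).
RF(ts–vi) = (224 + 22) / 1019 = 246/1019 = 0.2414 → 24.1 centimorgans.

24.1 centimorgans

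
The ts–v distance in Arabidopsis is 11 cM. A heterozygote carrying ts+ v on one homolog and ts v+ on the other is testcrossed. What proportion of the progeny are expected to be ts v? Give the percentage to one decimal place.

A map distance of 11 cM corresponds to a recombination frequency of 0.110.
The F1 is ts+ v / ts v+, so ts v is a recombinant gamete class with expected frequency r/2 = 0.110/2 = 0.0550.
That is 0.0550 = 5.5% of the progeny.

5.5%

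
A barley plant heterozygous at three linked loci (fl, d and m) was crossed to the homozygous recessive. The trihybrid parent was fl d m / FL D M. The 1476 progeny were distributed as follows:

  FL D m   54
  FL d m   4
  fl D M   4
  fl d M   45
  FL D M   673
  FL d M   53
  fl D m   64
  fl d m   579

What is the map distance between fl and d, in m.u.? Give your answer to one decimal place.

8.5 m.u.

The two rarest classes, FL d m and fl D M, are the double crossovers. Comparing them with the parentals, only the fl allele has switched, so fl is the middle locus and the order is d – fl – m.
Crossovers in the d–fl interval produce the single-crossover classes fl D m and FL d M (64 + 53 = 117) plus the double crossovers (8).
RF(d–fl) = (117 + 8) / 1476 = 125/1476 = 0.0847 → 8.5 m.u.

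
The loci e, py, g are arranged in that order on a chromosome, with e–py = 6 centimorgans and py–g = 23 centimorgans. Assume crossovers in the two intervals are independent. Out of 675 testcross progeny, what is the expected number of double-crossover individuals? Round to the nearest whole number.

9

Map distances give recombination frequencies of 0.060 and 0.230 for the two intervals.
With no interference, expected double-crossover frequency = 0.060 × 0.230 = 0.01380.
Expected number = 0.01380 × 675 = 9.31 ≈ 9.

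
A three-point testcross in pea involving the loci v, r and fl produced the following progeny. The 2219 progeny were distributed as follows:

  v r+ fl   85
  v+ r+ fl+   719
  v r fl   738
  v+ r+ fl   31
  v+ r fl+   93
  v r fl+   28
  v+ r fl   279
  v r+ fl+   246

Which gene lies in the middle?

The two most frequent reciprocal classes, v r fl and v+ r+ fl+, are the parental types, so the F1 was v r fl / v+ r+ fl+.
The two rarest classes, v r fl+ and v+ r+ fl, are the double crossovers. Comparing them with the parentals, only the fl allele has switched, so fl is the middle locus and the order is v – fl – r.

fl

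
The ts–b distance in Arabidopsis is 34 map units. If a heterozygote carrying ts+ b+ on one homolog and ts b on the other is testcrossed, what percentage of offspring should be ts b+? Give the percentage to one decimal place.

17.0%

A map distance of 34 map units corresponds to a recombination frequency of 0.340.
The F1 is ts+ b+ / ts b, so ts b+ is a recombinant gamete class with expected frequency r/2 = 0.340/2 = 0.1700.
That is 0.1700 = 17.0% of the progeny.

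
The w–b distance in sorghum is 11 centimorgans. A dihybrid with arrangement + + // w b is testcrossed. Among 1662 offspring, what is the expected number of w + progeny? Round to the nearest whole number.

A map distance of 11 centimorgans corresponds to a recombination frequency of 0.110.
The F1 is + + / w b, so w + is a recombinant gamete class with expected frequency r/2 = 0.110/2 = 0.0550.
Expected number = 0.0550 × 1662 = 91.41 ≈ 91.

91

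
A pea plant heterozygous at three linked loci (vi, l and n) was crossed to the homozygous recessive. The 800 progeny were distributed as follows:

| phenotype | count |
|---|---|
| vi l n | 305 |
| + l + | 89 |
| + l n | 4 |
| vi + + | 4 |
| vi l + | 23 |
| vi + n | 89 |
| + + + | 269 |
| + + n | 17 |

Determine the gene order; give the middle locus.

The two most frequent reciprocal classes, vi l n and + + +, are the parental types, so the F1 was vi l n / + + +.
The two rarest classes, + l n and vi + +, are the double crossovers. Comparing them with the parentals, only the vi allele has switched, so vi is the middle locus and the order is n – vi – l.

vi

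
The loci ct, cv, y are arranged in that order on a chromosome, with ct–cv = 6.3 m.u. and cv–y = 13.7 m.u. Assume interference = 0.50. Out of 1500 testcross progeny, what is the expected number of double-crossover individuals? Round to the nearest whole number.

6

Map distances give recombination frequencies of 0.063 and 0.137 for the two intervals.
With interference 0.50 (so coincidence = 0.50), expected double-crossover frequency = 0.063 × 0.137 × 0.50 = 0.00432.
Expected number = 0.00432 × 1500 = 6.47 ≈ 6.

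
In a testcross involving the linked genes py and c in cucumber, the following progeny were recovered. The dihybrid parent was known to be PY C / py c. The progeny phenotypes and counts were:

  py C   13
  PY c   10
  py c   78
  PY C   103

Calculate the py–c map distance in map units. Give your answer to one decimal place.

The recombinant classes are PY c and py C: 10 + 13 = 23.
Recombination frequency = 23/204 = 0.1127 ≈ 11.3%, i.e. 11.3 map units.

11.3 map units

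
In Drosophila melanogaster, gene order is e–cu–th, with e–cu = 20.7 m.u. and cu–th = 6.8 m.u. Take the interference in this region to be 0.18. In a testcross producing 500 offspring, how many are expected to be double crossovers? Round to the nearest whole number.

6

Map distances give recombination frequencies of 0.207 and 0.068 for the two intervals.
With interference 0.18 (so coincidence = 0.82), expected double-crossover frequency = 0.207 × 0.068 × 0.82 = 0.01154.
Expected number = 0.01154 × 500 = 5.77 ≈ 6.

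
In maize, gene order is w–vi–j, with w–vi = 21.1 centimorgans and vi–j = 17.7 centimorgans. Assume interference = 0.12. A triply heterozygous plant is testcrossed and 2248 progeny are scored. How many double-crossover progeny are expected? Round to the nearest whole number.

74

Map distances give recombination frequencies of 0.211 and 0.177 for the two intervals.
With interference 0.12 (so coincidence = 0.88), expected double-crossover frequency = 0.211 × 0.177 × 0.88 = 0.03287.
Expected number = 0.03287 × 2248 = 73.88 ≈ 74.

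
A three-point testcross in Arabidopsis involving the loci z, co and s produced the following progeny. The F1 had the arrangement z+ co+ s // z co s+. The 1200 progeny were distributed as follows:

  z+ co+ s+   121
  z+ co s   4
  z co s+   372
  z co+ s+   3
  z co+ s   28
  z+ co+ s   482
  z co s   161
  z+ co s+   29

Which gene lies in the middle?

The two rarest classes, z+ co s and z co+ s+, are the double crossovers. Comparing them with the parentals, only the co allele has switched, so co is the middle locus and the order is z – co – s.

co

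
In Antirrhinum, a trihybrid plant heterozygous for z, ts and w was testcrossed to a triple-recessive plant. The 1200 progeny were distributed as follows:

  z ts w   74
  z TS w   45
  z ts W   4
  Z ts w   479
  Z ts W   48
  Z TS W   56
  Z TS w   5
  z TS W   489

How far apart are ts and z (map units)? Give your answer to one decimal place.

The two most frequent reciprocal classes, Z ts w and z TS W, are the parental types, so the F1 was Z ts w / z TS W.
The two rarest classes, Z TS w and z ts W, are the double crossovers. Comparing them with the parentals, only the ts allele has switched, so ts is the middle locus and the order is w – ts – z.
Crossovers in the ts–z interval produce the single-crossover classes z ts w and Z TS W (74 + 56 = 130) plus the double crossovers (9).
RF(ts–z) = (130 + 9) / 1200 = 139/1200 = 0.1158 → 11.6 map units.

11.6 map units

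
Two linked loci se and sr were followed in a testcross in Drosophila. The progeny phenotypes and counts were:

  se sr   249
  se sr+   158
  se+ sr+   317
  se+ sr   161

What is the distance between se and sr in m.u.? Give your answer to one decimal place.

The two most frequent classes, se+ sr+ (317) and se sr (249), are the parental types, so the F1 was se+ sr+ / se sr.
The recombinant classes are se+ sr and se sr+: 161 + 158 = 319.
Recombination frequency = 319/885 = 0.3605 ≈ 36.0%, i.e. 36.0 m.u.

36.0 m.u.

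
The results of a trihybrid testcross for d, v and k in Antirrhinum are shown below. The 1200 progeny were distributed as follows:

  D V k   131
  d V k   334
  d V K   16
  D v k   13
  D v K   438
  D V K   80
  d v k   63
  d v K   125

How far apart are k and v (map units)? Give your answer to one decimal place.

14.3 map units

The two most frequent reciprocal classes, D v K and d V k, are the parental types, so the F1 was D v K / d V k.
The two rarest classes, D v k and d V K, are the double crossovers. Comparing them with the parentals, only the k allele has switched, so k is the middle locus and the order is d – k – v.
Crossovers in the k–v interval produce the single-crossover classes D V K and d v k (80 + 63 = 143) plus the double crossovers (29).
RF(k–v) = (143 + 29) / 1200 = 172/1200 = 0.1433 → 14.3 map units.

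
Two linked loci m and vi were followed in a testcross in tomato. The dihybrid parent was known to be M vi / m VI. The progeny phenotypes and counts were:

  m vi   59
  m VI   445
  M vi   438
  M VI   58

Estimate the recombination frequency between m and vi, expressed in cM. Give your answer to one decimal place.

11.7 cM

The recombinant classes are M VI and m vi: 58 + 59 = 117.
Recombination frequency = 117/1000 = 0.1170 ≈ 11.7%, i.e. 11.7 cM.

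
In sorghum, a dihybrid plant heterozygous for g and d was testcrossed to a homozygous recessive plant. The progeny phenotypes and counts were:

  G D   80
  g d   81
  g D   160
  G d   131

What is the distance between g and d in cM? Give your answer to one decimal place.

35.6 cM

The two most frequent classes, G d (131) and g D (160), are the parental types, so the F1 was G d / g D.
The recombinant classes are G D and g d: 80 + 81 = 161.
Recombination frequency = 161/452 = 0.3562 ≈ 35.6%, i.e. 35.6 cM.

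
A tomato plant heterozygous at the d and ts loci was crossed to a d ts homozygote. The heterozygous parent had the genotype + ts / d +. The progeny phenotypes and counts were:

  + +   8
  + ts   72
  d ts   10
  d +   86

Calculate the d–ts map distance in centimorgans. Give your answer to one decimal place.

The recombinant classes are + + and d ts: 8 + 10 = 18.
Recombination frequency = 18/176 = 0.1023 ≈ 10.2%, i.e. 10.2 centimorgans.

10.2 centimorgans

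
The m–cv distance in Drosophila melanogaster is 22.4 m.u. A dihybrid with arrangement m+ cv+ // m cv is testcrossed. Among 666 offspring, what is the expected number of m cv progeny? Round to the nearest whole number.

258

A map distance of 22.4 m.u. corresponds to a recombination frequency of 0.224.
The F1 is m+ cv+ / m cv, so m cv is a parental gamete class with expected frequency (1 − r)/2 = 0.776/2 = 0.3880.
Expected number = 0.3880 × 666 = 258.41 ≈ 258.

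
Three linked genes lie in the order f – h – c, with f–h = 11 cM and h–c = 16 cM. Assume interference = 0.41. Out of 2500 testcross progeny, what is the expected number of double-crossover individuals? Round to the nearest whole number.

26

Map distances give recombination frequencies of 0.110 and 0.160 for the two intervals.
With interference 0.41 (so coincidence = 0.59), expected double-crossover frequency = 0.110 × 0.160 × 0.59 = 0.01038.
Expected number = 0.01038 × 2500 = 25.96 ≈ 26.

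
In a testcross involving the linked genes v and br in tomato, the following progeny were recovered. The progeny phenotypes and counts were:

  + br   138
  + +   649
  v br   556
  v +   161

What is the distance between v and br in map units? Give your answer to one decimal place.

19.9 map units

The two most frequent classes, + + (649) and v br (556), are the parental types, so the F1 was + + / v br.
The recombinant classes are + br and v +: 138 + 161 = 299.
Recombination frequency = 299/1504 = 0.1988 ≈ 19.9%, i.e. 19.9 map units.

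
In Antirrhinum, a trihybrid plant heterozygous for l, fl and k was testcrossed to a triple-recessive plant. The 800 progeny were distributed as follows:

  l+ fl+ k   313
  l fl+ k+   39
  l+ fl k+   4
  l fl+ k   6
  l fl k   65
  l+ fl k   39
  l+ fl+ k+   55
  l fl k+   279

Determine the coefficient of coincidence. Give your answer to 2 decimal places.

0.70

The two most frequent reciprocal classes, l fl k+ and l+ fl+ k, are the parental types, so the F1 was l fl k+ / l+ fl+ k.
The two rarest classes, l+ fl k+ and l fl+ k, are the double crossovers. Comparing them with the parentals, only the l allele has switched, so l is the middle locus and the order is fl – l – k.
fl–l: (78 + 10)/800 = 0.1100; l–k: (120 + 10)/800 = 0.1625.
Expected DCO frequency = 0.1100 × 0.1625 ≈ 0.01788; observed = 10/800 ≈ 0.01250.
Coefficient of coincidence = 0.01250/0.01788 ≈ 0.70.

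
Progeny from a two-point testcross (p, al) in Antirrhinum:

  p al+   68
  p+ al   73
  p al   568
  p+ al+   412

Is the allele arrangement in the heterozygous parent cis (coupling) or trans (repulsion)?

The two most frequent classes are p+ al+ (412) and p al (568); these are the parental (non-recombinant) types.
So the F1 carried p+ al+ on one chromosome and p al on the other — the recessive alleles are on the same chromosome (cis / coupling).

cis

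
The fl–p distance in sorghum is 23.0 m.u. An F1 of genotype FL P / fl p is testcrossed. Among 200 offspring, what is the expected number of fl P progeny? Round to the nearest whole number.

A map distance of 23.0 m.u. corresponds to a recombination frequency of 0.230.
The F1 is FL P / fl p, so fl P is a recombinant gamete class with expected frequency r/2 = 0.230/2 = 0.1150.
Expected number = 0.1150 × 200 = 23.00 ≈ 23.

23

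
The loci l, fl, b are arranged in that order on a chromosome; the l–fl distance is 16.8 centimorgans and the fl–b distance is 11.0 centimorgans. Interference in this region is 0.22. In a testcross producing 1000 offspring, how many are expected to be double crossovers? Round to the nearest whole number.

14

Map distances give recombination frequencies of 0.168 and 0.110 for the two intervals.
With interference 0.22 (so coincidence = 0.78), expected double-crossover frequency = 0.168 × 0.110 × 0.78 = 0.01441.
Expected number = 0.01441 × 1000 = 14.41 ≈ 14.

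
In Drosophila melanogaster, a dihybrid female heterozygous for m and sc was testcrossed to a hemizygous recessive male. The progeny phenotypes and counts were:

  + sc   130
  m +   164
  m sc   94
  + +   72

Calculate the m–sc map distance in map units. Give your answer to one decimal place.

36.1 map units

The two most frequent classes, + sc (130) and m + (164), are the parental types, so the F1 was + sc / m +.
The recombinant classes are + + and m sc: 72 + 94 = 166.
Recombination frequency = 166/460 = 0.3609 ≈ 36.1%, i.e. 36.1 map units.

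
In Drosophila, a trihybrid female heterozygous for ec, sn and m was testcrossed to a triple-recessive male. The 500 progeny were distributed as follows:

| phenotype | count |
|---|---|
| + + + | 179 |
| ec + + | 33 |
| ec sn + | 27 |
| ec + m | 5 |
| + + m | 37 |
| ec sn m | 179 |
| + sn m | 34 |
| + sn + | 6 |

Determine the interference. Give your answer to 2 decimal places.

The two most frequent reciprocal classes, + + + and ec sn m, are the parental types, so the F1 was + + + / ec sn m.
The two rarest classes, + sn + and ec + m, are the double crossovers. Comparing them with the parentals, only the sn allele has switched, so sn is the middle locus and the order is ec – sn – m.
ec–sn: (67 + 11)/500 = 0.1560; sn–m: (64 + 11)/500 = 0.1500.
Expected DCO frequency = 0.1560 × 0.1500 ≈ 0.02340; observed = 11/500 ≈ 0.02200.
Coefficient of coincidence = 0.02200/0.02340 ≈ 0.94; interference = 1 − 0.94 = 0.06.

0.06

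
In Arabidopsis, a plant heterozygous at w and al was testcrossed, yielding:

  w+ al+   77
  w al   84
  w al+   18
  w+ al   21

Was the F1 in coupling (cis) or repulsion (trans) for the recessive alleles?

The two most frequent classes are w+ al+ (77) and w al (84); these are the parental (non-recombinant) types.
So the F1 carried w+ al+ on one chromosome and w al on the other — the recessive alleles are on the same chromosome (cis / coupling).

cis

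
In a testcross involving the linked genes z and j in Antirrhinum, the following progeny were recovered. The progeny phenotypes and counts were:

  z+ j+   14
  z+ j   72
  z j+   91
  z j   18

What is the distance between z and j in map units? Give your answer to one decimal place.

The two most frequent classes, z+ j (72) and z j+ (91), are the parental types, so the F1 was z+ j / z j+.
The recombinant classes are z+ j+ and z j: 14 + 18 = 32.
Recombination frequency = 32/195 = 0.1641 ≈ 16.4%, i.e. 16.4 map units.

16.4 map units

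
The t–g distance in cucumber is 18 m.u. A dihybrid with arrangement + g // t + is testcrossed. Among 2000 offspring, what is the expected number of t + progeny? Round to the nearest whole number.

A map distance of 18 m.u. corresponds to a recombination frequency of 0.180.
The F1 is + g / t +, so t + is a parental gamete class with expected frequency (1 − r)/2 = 0.820/2 = 0.4100.
Expected number = 0.4100 × 2000 = 820.00 ≈ 820.

820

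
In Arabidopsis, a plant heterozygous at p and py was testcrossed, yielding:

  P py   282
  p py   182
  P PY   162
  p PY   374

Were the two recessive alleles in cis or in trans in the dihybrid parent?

The two most frequent classes are P py (282) and p PY (374); these are the parental (non-recombinant) types.
So the F1 carried P py on one chromosome and p PY on the other — the recessive alleles are on opposite chromosomes (trans / repulsion).

trans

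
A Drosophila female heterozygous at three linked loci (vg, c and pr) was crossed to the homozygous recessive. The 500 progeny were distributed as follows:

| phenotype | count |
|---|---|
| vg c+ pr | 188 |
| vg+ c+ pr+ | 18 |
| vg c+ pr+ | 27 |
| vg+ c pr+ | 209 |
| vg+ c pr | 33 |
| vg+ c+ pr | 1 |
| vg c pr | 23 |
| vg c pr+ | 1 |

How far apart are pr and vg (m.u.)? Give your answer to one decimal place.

12.4 m.u.

The two most frequent reciprocal classes, vg+ c pr+ and vg c+ pr, are the parental types, so the F1 was vg+ c pr+ / vg c+ pr.
The two rarest classes, vg c pr+ and vg+ c+ pr, are the double crossovers. Comparing them with the parentals, only the vg allele has switched, so vg is the middle locus and the order is pr – vg – c.
Crossovers in the pr–vg interval produce the single-crossover classes vg+ c pr and vg c+ pr+ (33 + 27 = 60) plus the double crossovers (2).
RF(pr–vg) = (60 + 2) / 500 = 62/500 = 0.1240 → 12.4 m.u.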